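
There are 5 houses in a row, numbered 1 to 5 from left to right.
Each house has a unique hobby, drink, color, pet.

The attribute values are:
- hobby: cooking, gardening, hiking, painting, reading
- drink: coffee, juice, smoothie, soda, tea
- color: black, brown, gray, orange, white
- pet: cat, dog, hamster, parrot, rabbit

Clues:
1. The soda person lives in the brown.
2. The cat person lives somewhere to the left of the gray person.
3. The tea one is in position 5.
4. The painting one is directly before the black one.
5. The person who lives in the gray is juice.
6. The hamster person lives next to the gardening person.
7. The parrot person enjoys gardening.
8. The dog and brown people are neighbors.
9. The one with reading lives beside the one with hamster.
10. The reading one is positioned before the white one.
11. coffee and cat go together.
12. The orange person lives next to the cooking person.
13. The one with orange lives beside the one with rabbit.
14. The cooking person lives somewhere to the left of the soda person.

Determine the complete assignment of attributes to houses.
Solution:

House | Hobby | Drink | Color | Pet
-----------------------------------
  1   | painting | coffee | orange | cat
  2   | cooking | smoothie | black | rabbit
  3   | reading | juice | gray | dog
  4   | hiking | soda | brown | hamster
  5   | gardening | tea | white | parrot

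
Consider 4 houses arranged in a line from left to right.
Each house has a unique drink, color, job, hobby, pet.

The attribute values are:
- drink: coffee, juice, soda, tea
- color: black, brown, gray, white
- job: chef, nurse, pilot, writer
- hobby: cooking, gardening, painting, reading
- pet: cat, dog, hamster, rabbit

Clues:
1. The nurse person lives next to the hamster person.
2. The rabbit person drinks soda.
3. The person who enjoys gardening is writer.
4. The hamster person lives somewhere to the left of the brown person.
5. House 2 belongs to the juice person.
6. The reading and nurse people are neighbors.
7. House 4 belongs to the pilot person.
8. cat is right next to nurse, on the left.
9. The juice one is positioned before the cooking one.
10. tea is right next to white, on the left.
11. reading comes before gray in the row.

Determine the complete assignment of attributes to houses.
Solution:

House | Drink | Color | Job | Hobby | Pet
-----------------------------------------
  1   | tea | black | chef | reading | cat
  2   | juice | white | nurse | painting | dog
  3   | coffee | gray | writer | gardening | hamster
  4   | soda | brown | pilot | cooking | rabbit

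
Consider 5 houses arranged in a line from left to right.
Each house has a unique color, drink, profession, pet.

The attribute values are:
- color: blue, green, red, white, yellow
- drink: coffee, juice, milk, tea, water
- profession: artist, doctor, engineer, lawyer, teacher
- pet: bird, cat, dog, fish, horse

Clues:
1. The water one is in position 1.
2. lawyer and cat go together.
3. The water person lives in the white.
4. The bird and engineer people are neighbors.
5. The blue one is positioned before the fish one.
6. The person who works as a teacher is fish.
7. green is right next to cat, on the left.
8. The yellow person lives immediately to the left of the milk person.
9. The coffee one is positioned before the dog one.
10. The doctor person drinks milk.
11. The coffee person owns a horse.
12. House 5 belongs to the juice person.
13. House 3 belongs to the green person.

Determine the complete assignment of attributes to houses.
Solution:

House | Color | Drink | Profession | Pet
----------------------------------------
  1   | white | water | artist | bird
  2   | yellow | coffee | engineer | horse
  3   | green | milk | doctor | dog
  4   | blue | tea | lawyer | cat
  5   | red | juice | teacher | fish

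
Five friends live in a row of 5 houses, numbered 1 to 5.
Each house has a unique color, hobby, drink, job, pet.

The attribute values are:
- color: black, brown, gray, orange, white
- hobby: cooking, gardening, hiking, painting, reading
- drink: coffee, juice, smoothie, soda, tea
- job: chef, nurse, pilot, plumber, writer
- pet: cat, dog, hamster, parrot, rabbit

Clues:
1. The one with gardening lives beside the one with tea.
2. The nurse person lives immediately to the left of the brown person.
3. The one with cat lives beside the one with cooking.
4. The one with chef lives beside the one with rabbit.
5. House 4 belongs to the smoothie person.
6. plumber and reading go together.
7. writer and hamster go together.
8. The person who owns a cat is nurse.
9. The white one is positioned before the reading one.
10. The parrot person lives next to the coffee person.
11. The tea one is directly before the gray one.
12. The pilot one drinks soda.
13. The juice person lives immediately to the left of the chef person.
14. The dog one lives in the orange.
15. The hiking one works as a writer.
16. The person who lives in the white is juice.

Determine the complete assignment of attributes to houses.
Solution:

House | Color | Hobby | Drink | Job | Pet
-----------------------------------------
  1   | white | gardening | juice | nurse | cat
  2   | brown | cooking | tea | chef | parrot
  3   | gray | reading | coffee | plumber | rabbit
  4   | black | hiking | smoothie | writer | hamster
  5   | orange | painting | soda | pilot | dog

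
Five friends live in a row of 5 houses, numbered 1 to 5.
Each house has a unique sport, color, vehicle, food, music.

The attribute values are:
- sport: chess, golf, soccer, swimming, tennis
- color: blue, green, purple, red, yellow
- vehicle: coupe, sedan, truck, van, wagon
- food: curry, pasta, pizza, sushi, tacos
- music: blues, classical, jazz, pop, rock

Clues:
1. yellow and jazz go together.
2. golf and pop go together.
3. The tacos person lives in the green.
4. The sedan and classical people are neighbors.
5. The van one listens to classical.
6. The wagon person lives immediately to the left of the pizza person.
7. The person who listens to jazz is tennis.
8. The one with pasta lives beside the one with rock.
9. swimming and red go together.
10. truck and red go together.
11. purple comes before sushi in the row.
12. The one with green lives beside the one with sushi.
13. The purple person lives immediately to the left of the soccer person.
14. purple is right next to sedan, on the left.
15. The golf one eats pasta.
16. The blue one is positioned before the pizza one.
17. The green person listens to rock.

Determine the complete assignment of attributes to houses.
Solution:

House | Sport | Color | Vehicle | Food | Music
----------------------------------------------
  1   | golf | purple | coupe | pasta | pop
  2   | soccer | green | sedan | tacos | rock
  3   | chess | blue | van | sushi | classical
  4   | tennis | yellow | wagon | curry | jazz
  5   | swimming | red | truck | pizza | blues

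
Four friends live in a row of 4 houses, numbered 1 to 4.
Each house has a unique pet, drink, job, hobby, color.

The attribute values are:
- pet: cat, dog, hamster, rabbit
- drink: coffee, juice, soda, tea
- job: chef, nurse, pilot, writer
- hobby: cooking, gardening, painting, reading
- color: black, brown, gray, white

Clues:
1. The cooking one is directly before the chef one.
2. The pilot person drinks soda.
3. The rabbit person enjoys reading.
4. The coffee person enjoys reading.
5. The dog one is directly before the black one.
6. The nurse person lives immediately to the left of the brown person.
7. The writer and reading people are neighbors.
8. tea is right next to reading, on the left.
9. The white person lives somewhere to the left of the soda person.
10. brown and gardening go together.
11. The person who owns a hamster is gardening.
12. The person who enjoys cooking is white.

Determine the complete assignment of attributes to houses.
Solution:

House | Pet | Drink | Job | Hobby | Color
-----------------------------------------
  1   | dog | tea | writer | cooking | white
  2   | rabbit | coffee | chef | reading | black
  3   | cat | juice | nurse | painting | gray
  4   | hamster | soda | pilot | gardening | brown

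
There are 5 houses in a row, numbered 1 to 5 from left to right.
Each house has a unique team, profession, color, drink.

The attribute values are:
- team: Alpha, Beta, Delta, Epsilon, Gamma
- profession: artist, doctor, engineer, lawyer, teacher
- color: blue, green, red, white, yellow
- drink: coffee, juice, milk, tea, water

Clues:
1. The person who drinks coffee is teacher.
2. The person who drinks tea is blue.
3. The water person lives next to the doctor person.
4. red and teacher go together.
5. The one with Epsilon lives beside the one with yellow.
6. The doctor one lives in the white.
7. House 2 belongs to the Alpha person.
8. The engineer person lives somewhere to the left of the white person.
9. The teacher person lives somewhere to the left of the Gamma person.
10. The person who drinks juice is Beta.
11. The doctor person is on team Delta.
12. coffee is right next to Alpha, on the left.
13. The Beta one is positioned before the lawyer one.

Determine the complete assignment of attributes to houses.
Solution:

House | Team | Profession | Color | Drink
-----------------------------------------
  1   | Epsilon | teacher | red | coffee
  2   | Alpha | engineer | yellow | water
  3   | Delta | doctor | white | milk
  4   | Beta | artist | green | juice
  5   | Gamma | lawyer | blue | tea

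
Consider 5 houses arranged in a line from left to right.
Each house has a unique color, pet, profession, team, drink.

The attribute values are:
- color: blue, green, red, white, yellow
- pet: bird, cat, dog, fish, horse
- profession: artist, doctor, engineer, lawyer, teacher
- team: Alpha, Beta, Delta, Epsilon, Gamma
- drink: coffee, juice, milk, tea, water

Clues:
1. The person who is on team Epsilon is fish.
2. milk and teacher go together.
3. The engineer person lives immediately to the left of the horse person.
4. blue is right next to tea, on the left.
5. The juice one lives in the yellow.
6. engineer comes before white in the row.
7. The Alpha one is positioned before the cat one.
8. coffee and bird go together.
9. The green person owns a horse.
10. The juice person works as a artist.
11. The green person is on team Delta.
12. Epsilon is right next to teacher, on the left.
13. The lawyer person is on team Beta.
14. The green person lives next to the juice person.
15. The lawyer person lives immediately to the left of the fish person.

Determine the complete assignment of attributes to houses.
Solution:

House | Color | Pet | Profession | Team | Drink
-----------------------------------------------
  1   | blue | bird | lawyer | Beta | coffee
  2   | red | fish | engineer | Epsilon | tea
  3   | green | horse | teacher | Delta | milk
  4   | yellow | dog | artist | Alpha | juice
  5   | white | cat | doctor | Gamma | water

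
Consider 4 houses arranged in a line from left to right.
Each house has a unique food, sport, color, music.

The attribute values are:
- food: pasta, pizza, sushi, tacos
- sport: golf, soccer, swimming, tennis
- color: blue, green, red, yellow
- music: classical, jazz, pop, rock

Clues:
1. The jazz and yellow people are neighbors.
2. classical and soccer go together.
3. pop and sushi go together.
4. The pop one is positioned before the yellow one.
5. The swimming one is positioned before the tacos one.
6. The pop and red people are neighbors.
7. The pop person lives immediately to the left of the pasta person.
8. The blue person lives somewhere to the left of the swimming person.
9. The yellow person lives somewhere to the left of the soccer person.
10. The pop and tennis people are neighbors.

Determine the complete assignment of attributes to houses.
Solution:

House | Food | Sport | Color | Music
------------------------------------
  1   | sushi | golf | blue | pop
  2   | pasta | tennis | red | jazz
  3   | pizza | swimming | yellow | rock
  4   | tacos | soccer | green | classical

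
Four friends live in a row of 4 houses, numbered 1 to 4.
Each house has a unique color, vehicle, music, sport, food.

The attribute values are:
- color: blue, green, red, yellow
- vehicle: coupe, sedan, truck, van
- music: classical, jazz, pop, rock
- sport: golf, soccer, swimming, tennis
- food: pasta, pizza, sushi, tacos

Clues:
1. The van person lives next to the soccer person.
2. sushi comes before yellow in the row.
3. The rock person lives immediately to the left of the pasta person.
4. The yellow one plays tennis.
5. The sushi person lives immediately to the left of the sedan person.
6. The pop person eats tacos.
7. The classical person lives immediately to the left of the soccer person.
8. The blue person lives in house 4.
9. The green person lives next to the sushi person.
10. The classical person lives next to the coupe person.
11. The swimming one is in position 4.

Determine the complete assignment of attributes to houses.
Solution:

House | Color | Vehicle | Music | Sport | Food
----------------------------------------------
  1   | green | van | classical | golf | pizza
  2   | red | coupe | rock | soccer | sushi
  3   | yellow | sedan | jazz | tennis | pasta
  4   | blue | truck | pop | swimming | tacos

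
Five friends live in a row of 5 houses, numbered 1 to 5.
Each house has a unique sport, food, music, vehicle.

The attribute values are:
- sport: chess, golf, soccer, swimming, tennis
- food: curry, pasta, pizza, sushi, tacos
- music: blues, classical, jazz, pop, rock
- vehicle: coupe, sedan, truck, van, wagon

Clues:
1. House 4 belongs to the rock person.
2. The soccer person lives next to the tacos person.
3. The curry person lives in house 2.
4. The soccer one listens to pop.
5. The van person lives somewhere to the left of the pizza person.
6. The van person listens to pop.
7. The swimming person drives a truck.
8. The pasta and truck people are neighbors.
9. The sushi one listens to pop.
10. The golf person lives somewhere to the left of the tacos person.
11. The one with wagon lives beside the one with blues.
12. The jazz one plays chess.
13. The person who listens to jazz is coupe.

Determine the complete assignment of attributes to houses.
Solution:

House | Sport | Food | Music | Vehicle
--------------------------------------
  1   | golf | pasta | classical | wagon
  2   | swimming | curry | blues | truck
  3   | soccer | sushi | pop | van
  4   | tennis | tacos | rock | sedan
  5   | chess | pizza | jazz | coupe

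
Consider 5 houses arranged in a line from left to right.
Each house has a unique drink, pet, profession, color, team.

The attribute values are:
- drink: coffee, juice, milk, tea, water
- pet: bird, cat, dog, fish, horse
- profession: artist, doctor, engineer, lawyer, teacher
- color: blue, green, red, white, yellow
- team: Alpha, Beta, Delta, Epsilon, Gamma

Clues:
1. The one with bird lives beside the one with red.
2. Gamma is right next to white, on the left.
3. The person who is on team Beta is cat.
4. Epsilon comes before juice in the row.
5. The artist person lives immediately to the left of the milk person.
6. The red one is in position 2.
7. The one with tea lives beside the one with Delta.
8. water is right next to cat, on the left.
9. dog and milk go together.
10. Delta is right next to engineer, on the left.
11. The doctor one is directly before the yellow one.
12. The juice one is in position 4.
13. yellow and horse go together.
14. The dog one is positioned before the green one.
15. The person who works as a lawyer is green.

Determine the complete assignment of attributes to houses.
Solution:

House | Drink | Pet | Profession | Color | Team
-----------------------------------------------
  1   | tea | bird | artist | blue | Epsilon
  2   | milk | dog | doctor | red | Delta
  3   | water | horse | engineer | yellow | Gamma
  4   | juice | cat | teacher | white | Beta
  5   | coffee | fish | lawyer | green | Alpha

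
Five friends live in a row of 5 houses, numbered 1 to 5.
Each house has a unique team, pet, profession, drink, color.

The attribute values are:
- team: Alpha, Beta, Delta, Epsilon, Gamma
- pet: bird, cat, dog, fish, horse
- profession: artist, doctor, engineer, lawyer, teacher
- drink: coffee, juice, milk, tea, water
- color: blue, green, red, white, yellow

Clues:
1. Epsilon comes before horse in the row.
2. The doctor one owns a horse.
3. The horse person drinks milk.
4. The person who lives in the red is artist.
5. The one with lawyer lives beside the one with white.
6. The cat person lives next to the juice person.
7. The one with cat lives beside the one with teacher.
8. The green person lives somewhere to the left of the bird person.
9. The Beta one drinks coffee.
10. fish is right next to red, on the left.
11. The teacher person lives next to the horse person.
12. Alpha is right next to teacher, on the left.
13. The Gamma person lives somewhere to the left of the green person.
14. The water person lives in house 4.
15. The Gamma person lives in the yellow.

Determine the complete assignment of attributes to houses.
Solution:

House | Team | Pet | Profession | Drink | Color
-----------------------------------------------
  1   | Alpha | cat | lawyer | tea | blue
  2   | Epsilon | dog | teacher | juice | white
  3   | Gamma | horse | doctor | milk | yellow
  4   | Delta | fish | engineer | water | green
  5   | Beta | bird | artist | coffee | red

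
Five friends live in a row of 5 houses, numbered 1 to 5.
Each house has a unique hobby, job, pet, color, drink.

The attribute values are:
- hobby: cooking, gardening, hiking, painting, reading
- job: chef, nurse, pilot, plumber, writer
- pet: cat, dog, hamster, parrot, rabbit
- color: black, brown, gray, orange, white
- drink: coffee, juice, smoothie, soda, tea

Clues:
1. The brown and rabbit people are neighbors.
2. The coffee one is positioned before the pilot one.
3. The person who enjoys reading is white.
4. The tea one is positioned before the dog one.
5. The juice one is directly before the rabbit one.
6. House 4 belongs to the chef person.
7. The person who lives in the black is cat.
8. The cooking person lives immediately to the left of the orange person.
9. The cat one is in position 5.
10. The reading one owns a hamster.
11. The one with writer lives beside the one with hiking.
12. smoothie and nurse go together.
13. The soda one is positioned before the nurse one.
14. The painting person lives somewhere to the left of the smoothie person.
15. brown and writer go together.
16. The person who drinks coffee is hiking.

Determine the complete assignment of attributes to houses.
Solution:

House | Hobby | Job | Pet | Color | Drink
-----------------------------------------
  1   | cooking | writer | parrot | brown | juice
  2   | hiking | plumber | rabbit | orange | coffee
  3   | reading | pilot | hamster | white | tea
  4   | painting | chef | dog | gray | soda
  5   | gardening | nurse | cat | black | smoothie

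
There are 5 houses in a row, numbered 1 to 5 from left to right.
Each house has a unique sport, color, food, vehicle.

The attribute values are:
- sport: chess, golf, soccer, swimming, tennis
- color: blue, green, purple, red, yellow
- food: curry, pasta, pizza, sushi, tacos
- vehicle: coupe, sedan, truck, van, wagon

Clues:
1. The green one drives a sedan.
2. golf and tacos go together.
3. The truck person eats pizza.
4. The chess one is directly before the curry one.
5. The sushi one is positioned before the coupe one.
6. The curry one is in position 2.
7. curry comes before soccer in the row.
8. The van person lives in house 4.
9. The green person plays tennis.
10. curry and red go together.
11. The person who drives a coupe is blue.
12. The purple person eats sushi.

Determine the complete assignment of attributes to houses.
Solution:

House | Sport | Color | Food | Vehicle
--------------------------------------
  1   | chess | yellow | pizza | truck
  2   | swimming | red | curry | wagon
  3   | tennis | green | pasta | sedan
  4   | soccer | purple | sushi | van
  5   | golf | blue | tacos | coupe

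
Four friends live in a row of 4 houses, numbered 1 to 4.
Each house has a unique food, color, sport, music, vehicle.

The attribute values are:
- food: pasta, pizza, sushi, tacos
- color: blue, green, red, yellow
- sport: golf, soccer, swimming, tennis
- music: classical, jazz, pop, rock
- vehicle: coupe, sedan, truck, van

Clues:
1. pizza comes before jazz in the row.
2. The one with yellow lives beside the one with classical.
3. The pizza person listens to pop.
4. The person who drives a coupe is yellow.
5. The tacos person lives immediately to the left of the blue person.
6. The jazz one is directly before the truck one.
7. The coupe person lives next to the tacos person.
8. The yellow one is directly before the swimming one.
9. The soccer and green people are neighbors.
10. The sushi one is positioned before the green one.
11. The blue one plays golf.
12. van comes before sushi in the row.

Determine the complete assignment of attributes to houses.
Solution:

House | Food | Color | Sport | Music | Vehicle
----------------------------------------------
  1   | pizza | red | tennis | pop | van
  2   | sushi | yellow | soccer | jazz | coupe
  3   | tacos | green | swimming | classical | truck
  4   | pasta | blue | golf | rock | sedan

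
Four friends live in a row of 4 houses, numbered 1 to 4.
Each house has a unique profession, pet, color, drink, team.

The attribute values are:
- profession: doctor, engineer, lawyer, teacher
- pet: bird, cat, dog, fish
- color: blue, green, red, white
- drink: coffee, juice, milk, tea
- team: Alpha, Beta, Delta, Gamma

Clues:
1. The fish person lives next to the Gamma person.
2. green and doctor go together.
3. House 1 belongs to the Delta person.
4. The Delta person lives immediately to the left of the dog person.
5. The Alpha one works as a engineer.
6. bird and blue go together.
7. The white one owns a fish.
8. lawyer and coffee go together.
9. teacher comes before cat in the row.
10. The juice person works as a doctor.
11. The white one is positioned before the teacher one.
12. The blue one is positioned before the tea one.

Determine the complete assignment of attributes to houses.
Solution:

House | Profession | Pet | Color | Drink | Team
-----------------------------------------------
  1   | lawyer | fish | white | coffee | Delta
  2   | doctor | dog | green | juice | Gamma
  3   | teacher | bird | blue | milk | Beta
  4   | engineer | cat | red | tea | Alpha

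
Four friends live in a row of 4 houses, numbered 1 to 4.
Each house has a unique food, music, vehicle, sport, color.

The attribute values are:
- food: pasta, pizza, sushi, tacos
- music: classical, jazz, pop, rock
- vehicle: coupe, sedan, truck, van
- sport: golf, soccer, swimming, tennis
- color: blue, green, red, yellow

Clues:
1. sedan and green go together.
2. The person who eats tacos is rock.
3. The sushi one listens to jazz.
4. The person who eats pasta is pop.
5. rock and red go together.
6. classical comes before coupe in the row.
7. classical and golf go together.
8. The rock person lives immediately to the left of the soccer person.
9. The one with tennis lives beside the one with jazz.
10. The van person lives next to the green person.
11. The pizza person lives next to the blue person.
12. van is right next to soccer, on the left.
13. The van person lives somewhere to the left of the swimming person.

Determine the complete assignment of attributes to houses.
Solution:

House | Food | Music | Vehicle | Sport | Color
----------------------------------------------
  1   | tacos | rock | van | tennis | red
  2   | sushi | jazz | sedan | soccer | green
  3   | pizza | classical | truck | golf | yellow
  4   | pasta | pop | coupe | swimming | blue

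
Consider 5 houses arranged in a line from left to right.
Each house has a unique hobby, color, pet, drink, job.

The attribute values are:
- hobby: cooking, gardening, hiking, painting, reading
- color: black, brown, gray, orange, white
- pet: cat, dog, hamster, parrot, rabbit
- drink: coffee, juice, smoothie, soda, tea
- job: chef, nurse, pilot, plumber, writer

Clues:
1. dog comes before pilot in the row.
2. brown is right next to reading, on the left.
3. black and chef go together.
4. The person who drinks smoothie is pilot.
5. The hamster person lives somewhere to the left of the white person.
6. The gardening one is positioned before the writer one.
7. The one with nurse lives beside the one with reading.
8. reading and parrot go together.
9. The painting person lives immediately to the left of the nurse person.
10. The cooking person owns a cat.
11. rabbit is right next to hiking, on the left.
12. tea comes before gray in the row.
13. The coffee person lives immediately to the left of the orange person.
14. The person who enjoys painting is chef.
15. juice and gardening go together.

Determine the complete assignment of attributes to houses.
Solution:

House | Hobby | Color | Pet | Drink | Job
-----------------------------------------
  1   | painting | black | rabbit | tea | chef
  2   | hiking | brown | dog | coffee | nurse
  3   | reading | orange | parrot | smoothie | pilot
  4   | gardening | gray | hamster | juice | plumber
  5   | cooking | white | cat | soda | writer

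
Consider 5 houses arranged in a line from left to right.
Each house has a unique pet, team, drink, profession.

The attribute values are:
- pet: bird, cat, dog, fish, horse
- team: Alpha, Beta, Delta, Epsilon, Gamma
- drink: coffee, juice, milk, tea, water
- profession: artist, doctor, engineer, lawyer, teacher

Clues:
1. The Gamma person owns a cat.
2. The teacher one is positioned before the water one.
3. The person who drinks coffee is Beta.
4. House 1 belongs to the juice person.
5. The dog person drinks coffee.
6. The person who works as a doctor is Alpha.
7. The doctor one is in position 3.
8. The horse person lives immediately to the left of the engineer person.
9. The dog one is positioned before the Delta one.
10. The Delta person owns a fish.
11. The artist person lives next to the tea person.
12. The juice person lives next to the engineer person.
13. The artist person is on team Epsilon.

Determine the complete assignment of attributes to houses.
Solution:

House | Pet | Team | Drink | Profession
---------------------------------------
  1   | horse | Epsilon | juice | artist
  2   | cat | Gamma | tea | engineer
  3   | bird | Alpha | milk | doctor
  4   | dog | Beta | coffee | teacher
  5   | fish | Delta | water | lawyer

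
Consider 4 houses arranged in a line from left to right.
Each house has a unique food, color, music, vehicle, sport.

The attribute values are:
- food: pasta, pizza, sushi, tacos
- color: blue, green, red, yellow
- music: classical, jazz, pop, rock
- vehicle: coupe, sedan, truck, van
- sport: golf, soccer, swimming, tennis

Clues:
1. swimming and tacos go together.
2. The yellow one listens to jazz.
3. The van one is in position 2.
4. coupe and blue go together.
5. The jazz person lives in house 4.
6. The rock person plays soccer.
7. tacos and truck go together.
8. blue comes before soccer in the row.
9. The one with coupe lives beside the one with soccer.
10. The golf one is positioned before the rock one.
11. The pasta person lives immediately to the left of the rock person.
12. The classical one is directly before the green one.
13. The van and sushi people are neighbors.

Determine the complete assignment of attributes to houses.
Solution:

House | Food | Color | Music | Vehicle | Sport
----------------------------------------------
  1   | pasta | blue | classical | coupe | golf
  2   | pizza | green | rock | van | soccer
  3   | sushi | red | pop | sedan | tennis
  4   | tacos | yellow | jazz | truck | swimming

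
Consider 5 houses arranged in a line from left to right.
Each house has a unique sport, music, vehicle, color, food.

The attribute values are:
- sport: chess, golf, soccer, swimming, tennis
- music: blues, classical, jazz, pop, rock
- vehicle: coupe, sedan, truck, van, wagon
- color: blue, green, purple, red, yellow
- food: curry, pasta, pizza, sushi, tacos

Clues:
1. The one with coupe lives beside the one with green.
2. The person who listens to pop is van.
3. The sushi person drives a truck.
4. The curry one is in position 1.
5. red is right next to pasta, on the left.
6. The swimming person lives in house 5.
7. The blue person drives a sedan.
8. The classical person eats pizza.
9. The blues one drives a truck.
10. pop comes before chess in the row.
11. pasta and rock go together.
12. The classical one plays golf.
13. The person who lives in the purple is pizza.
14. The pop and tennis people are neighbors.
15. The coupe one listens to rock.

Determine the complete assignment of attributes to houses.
Solution:

House | Sport | Music | Vehicle | Color | Food
----------------------------------------------
  1   | soccer | pop | van | red | curry
  2   | tennis | rock | coupe | yellow | pasta
  3   | chess | blues | truck | green | sushi
  4   | golf | classical | wagon | purple | pizza
  5   | swimming | jazz | sedan | blue | tacos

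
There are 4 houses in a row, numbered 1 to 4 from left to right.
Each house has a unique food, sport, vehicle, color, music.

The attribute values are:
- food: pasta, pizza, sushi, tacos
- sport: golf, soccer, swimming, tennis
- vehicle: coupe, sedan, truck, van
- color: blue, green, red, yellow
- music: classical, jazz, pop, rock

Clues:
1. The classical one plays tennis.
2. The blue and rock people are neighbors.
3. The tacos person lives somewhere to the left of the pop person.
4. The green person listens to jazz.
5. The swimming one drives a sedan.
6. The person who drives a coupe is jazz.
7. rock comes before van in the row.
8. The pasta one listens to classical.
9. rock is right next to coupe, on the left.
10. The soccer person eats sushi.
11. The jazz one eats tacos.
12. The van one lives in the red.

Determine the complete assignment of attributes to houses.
Solution:

House | Food | Sport | Vehicle | Color | Music
----------------------------------------------
  1   | pasta | tennis | truck | blue | classical
  2   | pizza | swimming | sedan | yellow | rock
  3   | tacos | golf | coupe | green | jazz
  4   | sushi | soccer | van | red | pop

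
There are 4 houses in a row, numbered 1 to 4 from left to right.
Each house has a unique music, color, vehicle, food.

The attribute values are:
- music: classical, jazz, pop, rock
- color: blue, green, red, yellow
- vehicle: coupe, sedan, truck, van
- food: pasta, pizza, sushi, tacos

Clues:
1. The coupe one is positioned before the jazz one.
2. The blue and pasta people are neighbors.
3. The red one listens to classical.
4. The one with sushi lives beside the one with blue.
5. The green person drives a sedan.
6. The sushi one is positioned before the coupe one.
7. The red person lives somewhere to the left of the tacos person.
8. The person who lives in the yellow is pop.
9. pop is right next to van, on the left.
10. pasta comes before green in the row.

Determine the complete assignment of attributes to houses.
Solution:

House | Music | Color | Vehicle | Food
--------------------------------------
  1   | pop | yellow | truck | sushi
  2   | rock | blue | van | pizza
  3   | classical | red | coupe | pasta
  4   | jazz | green | sedan | tacos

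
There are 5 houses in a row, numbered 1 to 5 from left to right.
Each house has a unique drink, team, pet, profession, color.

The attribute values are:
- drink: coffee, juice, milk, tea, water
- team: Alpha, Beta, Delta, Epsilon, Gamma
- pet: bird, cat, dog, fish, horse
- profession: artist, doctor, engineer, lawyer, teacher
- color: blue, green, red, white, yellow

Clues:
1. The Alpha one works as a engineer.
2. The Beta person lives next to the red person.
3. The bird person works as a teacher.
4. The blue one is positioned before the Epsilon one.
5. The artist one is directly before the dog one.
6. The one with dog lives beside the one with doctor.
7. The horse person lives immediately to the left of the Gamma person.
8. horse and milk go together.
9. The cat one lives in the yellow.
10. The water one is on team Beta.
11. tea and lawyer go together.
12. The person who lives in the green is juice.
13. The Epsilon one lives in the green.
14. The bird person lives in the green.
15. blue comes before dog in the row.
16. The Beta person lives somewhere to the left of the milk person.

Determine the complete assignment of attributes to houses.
Solution:

House | Drink | Team | Pet | Profession | Color
-----------------------------------------------
  1   | water | Beta | fish | artist | blue
  2   | coffee | Alpha | dog | engineer | red
  3   | milk | Delta | horse | doctor | white
  4   | tea | Gamma | cat | lawyer | yellow
  5   | juice | Epsilon | bird | teacher | green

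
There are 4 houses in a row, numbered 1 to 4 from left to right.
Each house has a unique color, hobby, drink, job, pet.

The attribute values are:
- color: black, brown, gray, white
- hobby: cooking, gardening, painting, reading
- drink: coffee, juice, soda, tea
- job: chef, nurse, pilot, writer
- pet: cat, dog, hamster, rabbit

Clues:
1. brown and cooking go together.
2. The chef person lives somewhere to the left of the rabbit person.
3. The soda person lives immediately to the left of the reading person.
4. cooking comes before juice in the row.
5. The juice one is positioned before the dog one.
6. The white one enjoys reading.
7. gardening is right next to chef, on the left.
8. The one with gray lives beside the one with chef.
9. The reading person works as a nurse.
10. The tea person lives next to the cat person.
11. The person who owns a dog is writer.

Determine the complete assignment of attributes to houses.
Solution:

House | Color | Hobby | Drink | Job | Pet
-----------------------------------------
  1   | gray | gardening | tea | pilot | hamster
  2   | brown | cooking | soda | chef | cat
  3   | white | reading | juice | nurse | rabbit
  4   | black | painting | coffee | writer | dog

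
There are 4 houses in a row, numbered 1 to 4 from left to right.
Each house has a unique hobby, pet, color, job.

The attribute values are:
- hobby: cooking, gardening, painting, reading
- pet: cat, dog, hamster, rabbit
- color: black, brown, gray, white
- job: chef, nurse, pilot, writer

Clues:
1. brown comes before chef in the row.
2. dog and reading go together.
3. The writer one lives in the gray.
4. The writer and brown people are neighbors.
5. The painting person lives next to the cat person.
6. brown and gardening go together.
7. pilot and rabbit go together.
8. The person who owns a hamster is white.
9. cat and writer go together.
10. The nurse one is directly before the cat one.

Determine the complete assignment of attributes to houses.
Solution:

House | Hobby | Pet | Color | Job
---------------------------------
  1   | painting | hamster | white | nurse
  2   | cooking | cat | gray | writer
  3   | gardening | rabbit | brown | pilot
  4   | reading | dog | black | chef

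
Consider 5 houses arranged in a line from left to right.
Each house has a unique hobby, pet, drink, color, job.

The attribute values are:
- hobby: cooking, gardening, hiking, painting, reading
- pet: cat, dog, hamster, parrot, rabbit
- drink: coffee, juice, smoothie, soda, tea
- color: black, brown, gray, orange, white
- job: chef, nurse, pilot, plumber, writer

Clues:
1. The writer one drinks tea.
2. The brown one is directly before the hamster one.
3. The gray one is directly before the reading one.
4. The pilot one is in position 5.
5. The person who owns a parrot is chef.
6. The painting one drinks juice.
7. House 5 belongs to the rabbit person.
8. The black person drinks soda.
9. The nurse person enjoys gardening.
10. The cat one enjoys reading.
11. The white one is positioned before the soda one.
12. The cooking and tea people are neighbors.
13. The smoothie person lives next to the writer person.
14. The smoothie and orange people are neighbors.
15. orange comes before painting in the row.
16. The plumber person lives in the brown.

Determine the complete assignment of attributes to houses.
Solution:

House | Hobby | Pet | Drink | Color | Job
-----------------------------------------
  1   | cooking | parrot | smoothie | gray | chef
  2   | reading | cat | tea | orange | writer
  3   | painting | dog | juice | brown | plumber
  4   | gardening | hamster | coffee | white | nurse
  5   | hiking | rabbit | soda | black | pilot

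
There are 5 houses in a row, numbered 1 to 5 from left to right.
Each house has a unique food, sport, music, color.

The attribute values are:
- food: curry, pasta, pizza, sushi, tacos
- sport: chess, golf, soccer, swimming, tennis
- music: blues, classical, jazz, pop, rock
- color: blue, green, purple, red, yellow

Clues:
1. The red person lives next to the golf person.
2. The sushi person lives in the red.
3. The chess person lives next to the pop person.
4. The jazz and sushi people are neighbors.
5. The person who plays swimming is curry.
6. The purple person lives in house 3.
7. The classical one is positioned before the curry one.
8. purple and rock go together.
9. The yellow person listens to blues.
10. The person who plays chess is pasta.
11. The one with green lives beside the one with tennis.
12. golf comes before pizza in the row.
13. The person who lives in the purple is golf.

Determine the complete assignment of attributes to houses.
Solution:

House | Food | Sport | Music | Color
------------------------------------
  1   | pasta | chess | jazz | green
  2   | sushi | tennis | pop | red
  3   | tacos | golf | rock | purple
  4   | pizza | soccer | classical | blue
  5   | curry | swimming | blues | yellow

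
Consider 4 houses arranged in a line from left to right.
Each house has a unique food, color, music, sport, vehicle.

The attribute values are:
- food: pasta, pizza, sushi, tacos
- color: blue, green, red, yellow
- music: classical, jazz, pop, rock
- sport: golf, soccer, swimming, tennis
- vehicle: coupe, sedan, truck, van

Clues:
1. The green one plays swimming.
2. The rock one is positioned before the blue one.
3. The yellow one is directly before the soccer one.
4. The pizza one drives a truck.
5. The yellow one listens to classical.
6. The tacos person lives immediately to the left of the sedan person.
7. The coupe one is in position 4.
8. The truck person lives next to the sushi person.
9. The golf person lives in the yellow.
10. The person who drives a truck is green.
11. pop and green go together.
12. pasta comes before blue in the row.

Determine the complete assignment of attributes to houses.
Solution:

House | Food | Color | Music | Sport | Vehicle
----------------------------------------------
  1   | tacos | yellow | classical | golf | van
  2   | pasta | red | rock | soccer | sedan
  3   | pizza | green | pop | swimming | truck
  4   | sushi | blue | jazz | tennis | coupe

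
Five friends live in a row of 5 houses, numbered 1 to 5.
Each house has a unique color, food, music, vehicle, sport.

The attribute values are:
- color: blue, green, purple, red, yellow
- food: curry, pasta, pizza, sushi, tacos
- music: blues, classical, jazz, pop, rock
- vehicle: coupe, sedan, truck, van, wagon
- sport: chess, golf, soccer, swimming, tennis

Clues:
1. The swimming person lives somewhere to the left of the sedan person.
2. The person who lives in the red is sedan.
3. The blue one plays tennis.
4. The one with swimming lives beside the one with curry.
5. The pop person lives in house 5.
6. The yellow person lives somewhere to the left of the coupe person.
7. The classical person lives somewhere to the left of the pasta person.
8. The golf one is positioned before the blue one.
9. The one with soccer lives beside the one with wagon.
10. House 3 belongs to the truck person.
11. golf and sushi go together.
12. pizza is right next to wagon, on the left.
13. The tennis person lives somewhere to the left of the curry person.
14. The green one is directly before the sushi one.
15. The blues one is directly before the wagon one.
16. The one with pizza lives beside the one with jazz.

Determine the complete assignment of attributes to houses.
Solution:

House | Color | Food | Music | Vehicle | Sport
----------------------------------------------
  1   | green | pizza | blues | van | soccer
  2   | yellow | sushi | jazz | wagon | golf
  3   | blue | tacos | classical | truck | tennis
  4   | purple | pasta | rock | coupe | swimming
  5   | red | curry | pop | sedan | chess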